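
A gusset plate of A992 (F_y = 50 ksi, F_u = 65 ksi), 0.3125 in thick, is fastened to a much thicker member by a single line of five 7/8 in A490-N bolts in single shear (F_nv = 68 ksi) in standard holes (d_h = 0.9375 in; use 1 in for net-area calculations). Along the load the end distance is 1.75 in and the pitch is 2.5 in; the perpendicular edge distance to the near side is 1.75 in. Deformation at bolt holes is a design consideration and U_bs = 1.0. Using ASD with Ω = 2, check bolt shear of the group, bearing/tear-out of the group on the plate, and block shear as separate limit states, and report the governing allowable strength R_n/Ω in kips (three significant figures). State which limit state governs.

56.9 kips (block shear governs)

Bolt shear: A_b = π·0.875²/4 = 0.6013 in²; R_n = 68 × 0.6013 × 5 × 1 = 204.4 kips → 204.4 / 2 = 102 kips.
Bearing: edge l_c = 1.281, r_n = 31.23 kips; interior l_c = 1.562, r_n = 38.09 kips; R_n = 31.23 + 4·38.09 = 183.6 kips → 91.8 kips.
Block shear: A_gv = 3.672, A_nv = 2.266, A_nt = 0.3906 in²; R_n = min(0.6F_uA_nv, 0.6F_yA_gv) + U_bs·F_u·A_nt = 113.8 kips → 56.9 kips.
Block shear governs: 56.9 kips.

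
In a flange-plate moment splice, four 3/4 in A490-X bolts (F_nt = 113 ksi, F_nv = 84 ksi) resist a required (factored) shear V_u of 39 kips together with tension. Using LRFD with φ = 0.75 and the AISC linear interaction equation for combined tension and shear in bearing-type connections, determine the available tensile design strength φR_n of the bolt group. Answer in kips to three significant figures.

A_b = π·0.75²/4 = 0.4418 in²; f_rv = 39 / (4 × 0.4418) = 22.07 ksi.
F'_nt = 1.3 F_nt − (F_nt / φF_nv) f_rv = 1.3·113 − (113/(0.75·84))·22.07 = 107.3 ksi, capped at F_nt → F'_nt = 107.3 ksi.
R_n = F'_nt · A_b · n = 107.3 × 0.4418 × 4 = 189.6 kips.
Design strength φR_n = 0.75 × 189.6 = 142 kips.

142 kips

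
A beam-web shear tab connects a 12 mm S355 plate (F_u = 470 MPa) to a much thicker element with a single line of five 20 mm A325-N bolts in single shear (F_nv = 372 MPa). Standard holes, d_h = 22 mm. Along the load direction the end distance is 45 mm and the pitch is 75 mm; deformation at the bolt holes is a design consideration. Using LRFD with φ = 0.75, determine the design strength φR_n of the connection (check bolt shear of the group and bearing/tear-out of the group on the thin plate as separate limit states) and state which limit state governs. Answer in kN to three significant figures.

Bolt shear: A_b = π·20²/4 = 314.2 mm²; R_n = 372 × 314.2 × 5 × 1 / 1000 = 584.3 kN → 0.75 × 584.3 = 438 kN.
Bearing (1.2 l_c t F_u ≤ 2.4 d t F_u): upper limit = 2.4·20·12·470 / 1000 = 270.7 kN.
  Edge l_c = 45 − 22/2 = 34 → r_n = 230.1 kN; interior l_c = 75 − 22 = 53 → r_n = 270.7 kN.
  R_n,bearing = 1·230.1 + 4·270.7 = 1313 kN → 0.75 × 1313 = 985 kN.
Bolt shear governs: 438 kN.

438 kN (bolt shear governs)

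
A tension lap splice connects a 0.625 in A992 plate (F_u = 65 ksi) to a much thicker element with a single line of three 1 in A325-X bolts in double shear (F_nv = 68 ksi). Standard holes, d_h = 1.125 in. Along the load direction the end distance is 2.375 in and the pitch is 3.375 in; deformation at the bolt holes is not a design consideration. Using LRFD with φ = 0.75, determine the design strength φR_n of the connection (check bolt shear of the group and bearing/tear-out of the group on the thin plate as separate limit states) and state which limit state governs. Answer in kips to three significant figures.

240 kips (bolt shear governs)

Bolt shear: A_b = π·1²/4 = 0.7854 in²; R_n = 68 × 0.7854 × 3 × 2 = 320.4 kips → 0.75 × 320.4 = 240 kips.
Bearing (1.5 l_c t F_u ≤ 3.0 d t F_u): upper limit = 3.0·1·0.625·65 = 121.9 kips.
  Edge l_c = 2.375 − 1.125/2 = 1.812 → r_n = 110.4 kips; interior l_c = 3.375 − 1.125 = 2.25 → r_n = 121.9 kips.
  R_n,bearing = 1·110.4 + 2·121.9 = 354.2 kips → 0.75 × 354.2 = 266 kips.
Bolt shear governs: 240 kips.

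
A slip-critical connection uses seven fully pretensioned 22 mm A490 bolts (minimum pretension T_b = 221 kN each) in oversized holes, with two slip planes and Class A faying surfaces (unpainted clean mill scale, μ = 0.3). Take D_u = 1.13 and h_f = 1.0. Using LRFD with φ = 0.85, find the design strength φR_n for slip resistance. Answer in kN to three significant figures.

892 kN

R_n = μ · D_u · h_f · T_b · n_s · n_b = 0.3 × 1.13 × 1.0 × 221 × 2 × 7 = 1049 kN.
Design strength φR_n = 0.85 × 1049 = 892 kN.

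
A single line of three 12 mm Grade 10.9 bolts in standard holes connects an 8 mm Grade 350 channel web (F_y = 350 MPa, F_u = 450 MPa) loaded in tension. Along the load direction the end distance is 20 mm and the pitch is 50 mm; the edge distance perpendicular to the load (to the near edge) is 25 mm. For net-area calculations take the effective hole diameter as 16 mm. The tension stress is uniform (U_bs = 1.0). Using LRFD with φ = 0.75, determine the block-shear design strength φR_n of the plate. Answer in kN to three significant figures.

176 kN

Shear plane L_v = 20 + 2·50 = 120 mm; A_gv = 120 × 8 = 960 mm².
A_nv = (120 − 2.5·16) × 8 = 640 mm².
A_nt = (25 − 0.5·16) × 8 = 136 mm².
0.6 F_u A_nv = 172.8 kN; 0.6 F_y A_gv = 201.6 kN → shear rupture governs the shear term.
R_n = 172.8 + 1.0 × 450 × 136 / 1000 = 234 kN.
Design strength φR_n = 0.75 × 234 = 176 kN.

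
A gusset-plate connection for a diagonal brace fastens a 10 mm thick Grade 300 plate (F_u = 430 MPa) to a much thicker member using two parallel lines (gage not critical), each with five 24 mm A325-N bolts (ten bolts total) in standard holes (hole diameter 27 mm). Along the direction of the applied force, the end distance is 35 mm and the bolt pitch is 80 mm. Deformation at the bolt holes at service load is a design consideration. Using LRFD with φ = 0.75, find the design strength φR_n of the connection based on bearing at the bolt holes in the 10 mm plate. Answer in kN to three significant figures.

1650 kN

Per bolt r_n = 1.2 l_c t F_u ≤ 2.4 d t F_u; upper limit = 2.4 × 24 × 10 × 430 / 1000 = 247.7 kN.
Edge bolt: l_c = 35 − 27/2 = 21.5 mm → 1.2 × 21.5 × 10 × 430 / 1000 = 110.9 → r_n = 110.9 kN.
Interior bolts: l_c = 80 − 27 = 53 mm → 1.2 × 53 × 10 × 430 / 1000 = 273.5 → r_n = 247.7 kN.
R_n = 2 × 110.9 + 8 × 247.7 = 2203 kN.
Design strength φR_n = 0.75 × 2203 = 1650 kN.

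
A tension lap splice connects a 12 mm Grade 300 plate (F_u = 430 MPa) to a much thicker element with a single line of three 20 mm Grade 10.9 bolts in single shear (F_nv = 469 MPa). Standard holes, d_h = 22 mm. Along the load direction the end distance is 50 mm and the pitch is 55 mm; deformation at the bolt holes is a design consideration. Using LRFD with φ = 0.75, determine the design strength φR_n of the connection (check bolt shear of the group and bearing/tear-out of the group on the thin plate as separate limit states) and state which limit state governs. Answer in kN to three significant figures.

332 kN (bolt shear governs)

Bolt shear: A_b = π·20²/4 = 314.2 mm²; R_n = 469 × 314.2 × 3 × 1 / 1000 = 442 kN → 0.75 × 442 = 332 kN.
Bearing (1.2 l_c t F_u ≤ 2.4 d t F_u): upper limit = 2.4·20·12·430 / 1000 = 247.7 kN.
  Edge l_c = 50 − 22/2 = 39 → r_n = 241.5 kN; interior l_c = 55 − 22 = 33 → r_n = 204.3 kN.
  R_n,bearing = 1·241.5 + 2·204.3 = 650.2 kN → 0.75 × 650.2 = 488 kN.
Bolt shear governs: 332 kN.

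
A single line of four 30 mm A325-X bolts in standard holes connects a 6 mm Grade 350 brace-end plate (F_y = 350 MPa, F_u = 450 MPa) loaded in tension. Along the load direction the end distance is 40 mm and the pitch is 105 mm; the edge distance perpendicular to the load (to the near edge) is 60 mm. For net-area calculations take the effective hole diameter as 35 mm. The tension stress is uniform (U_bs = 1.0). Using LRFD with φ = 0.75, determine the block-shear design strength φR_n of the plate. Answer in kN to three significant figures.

369 kN

Shear plane L_v = 40 + 3·105 = 355 mm; A_gv = 355 × 6 = 2130 mm².
A_nv = (355 − 3.5·35) × 6 = 1395 mm².
A_nt = (60 − 0.5·35) × 6 = 255 mm².
0.6 F_u A_nv = 376.7 kN; 0.6 F_y A_gv = 447.3 kN → shear rupture governs the shear term.
R_n = 376.7 + 1.0 × 450 × 255 / 1000 = 491.4 kN.
Design strength φR_n = 0.75 × 491.4 = 369 kN.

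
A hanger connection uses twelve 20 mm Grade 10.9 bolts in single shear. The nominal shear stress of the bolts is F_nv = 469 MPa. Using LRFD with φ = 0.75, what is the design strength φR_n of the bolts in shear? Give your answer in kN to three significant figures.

A_b = π × 20² / 4 = 314.2 mm².
R_n = F_nv · A_b · n · n_s = 469 × 314.2 × 12 × 1 / 1000 = 1768 kN.
Design strength φR_n = 0.75 × 1768 = 1330 kN.

1330 kN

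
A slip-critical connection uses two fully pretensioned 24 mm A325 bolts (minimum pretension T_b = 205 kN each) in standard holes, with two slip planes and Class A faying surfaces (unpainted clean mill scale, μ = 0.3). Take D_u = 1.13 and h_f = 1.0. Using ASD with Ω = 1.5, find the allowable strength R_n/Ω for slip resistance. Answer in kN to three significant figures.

185 kN

R_n = μ · D_u · h_f · T_b · n_s · n_b = 0.3 × 1.13 × 1.0 × 205 × 2 × 2 = 278 kN.
Allowable strength R_n/Ω = 278 / 1.5 = 185 kN.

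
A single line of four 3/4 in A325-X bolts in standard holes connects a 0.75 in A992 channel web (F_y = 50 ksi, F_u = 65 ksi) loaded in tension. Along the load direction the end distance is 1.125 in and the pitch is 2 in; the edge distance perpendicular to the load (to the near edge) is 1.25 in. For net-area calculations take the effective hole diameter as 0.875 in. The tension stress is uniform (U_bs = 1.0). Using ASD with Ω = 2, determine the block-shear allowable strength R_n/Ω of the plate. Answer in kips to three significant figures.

79.2 kips

Shear plane L_v = 1.125 + 3·2 = 7.125 in; A_gv = 7.125 × 0.75 = 5.344 in².
A_nv = (7.125 − 3.5·0.875) × 0.75 = 3.047 in².
A_nt = (1.25 − 0.5·0.875) × 0.75 = 0.6094 in².
0.6 F_u A_nv = 118.8 kips; 0.6 F_y A_gv = 160.3 kips → shear rupture governs the shear term.
R_n = 118.8 + 1.0 × 65 × 0.6094 = 158.4 kips.
Allowable strength R_n/Ω = 158.4 / 2 = 79.2 kips.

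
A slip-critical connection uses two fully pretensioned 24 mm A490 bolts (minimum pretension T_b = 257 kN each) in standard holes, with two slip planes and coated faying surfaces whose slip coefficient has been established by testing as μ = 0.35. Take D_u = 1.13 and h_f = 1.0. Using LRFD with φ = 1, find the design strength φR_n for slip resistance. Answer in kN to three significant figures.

R_n = μ · D_u · h_f · T_b · n_s · n_b = 0.35 × 1.13 × 1.0 × 257 × 2 × 2 = 406.6 kN.
Design strength φR_n = 1 × 406.6 = 407 kN.

407 kN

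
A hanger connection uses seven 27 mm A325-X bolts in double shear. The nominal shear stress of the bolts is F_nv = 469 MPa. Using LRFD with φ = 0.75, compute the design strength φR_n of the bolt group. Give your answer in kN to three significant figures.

2820 kN

A_b = π × 27² / 4 = 572.6 mm².
R_n = F_nv · A_b · n · n_s = 469 × 572.6 × 7 × 2 / 1000 = 3759 kN.
Design strength φR_n = 0.75 × 3759 = 2820 kN.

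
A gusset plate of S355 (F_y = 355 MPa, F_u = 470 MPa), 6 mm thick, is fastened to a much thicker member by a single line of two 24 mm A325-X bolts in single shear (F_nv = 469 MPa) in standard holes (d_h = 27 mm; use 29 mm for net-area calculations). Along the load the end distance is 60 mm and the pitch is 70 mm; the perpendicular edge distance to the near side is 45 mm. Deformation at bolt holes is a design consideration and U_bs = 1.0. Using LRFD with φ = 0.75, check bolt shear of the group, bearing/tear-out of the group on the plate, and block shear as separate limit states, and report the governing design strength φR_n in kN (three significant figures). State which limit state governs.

174 kN (block shear governs)

Bolt shear: A_b = π·24²/4 = 452.4 mm²; R_n = 469 × 452.4 × 2 × 1 / 1000 = 424.3 kN → 0.75 × 424.3 = 318 kN.
Bearing: edge l_c = 46.5, r_n = 157.4 kN; interior l_c = 43, r_n = 145.5 kN; R_n = 157.4 + 1·145.5 = 302.9 kN → 227 kN.
Block shear: A_gv = 780, A_nv = 519, A_nt = 183 mm²; R_n = min(0.6F_uA_nv, 0.6F_yA_gv) + U_bs·F_u·A_nt = 232.4 kN → 174 kN.
Block shear governs: 174 kN.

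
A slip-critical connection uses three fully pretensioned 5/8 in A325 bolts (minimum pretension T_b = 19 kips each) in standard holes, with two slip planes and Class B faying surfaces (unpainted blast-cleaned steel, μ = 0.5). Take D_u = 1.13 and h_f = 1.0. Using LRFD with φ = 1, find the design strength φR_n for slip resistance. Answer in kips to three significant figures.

64.4 kips

R_n = μ · D_u · h_f · T_b · n_s · n_b = 0.5 × 1.13 × 1.0 × 19 × 2 × 3 = 64.41 kips.
Design strength φR_n = 1 × 64.41 = 64.4 kips.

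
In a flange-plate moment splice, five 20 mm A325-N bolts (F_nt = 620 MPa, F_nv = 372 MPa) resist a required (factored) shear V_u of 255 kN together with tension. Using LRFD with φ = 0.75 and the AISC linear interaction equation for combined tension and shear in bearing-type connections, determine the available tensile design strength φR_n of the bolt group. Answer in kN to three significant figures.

525 kN

A_b = π·20²/4 = 314.2 mm²; f_rv = 255 × 1000 / (5 × 314.2) = 162.3 MPa.
F'_nt = 1.3 F_nt − (F_nt / φF_nv) f_rv = 1.3·620 − (620/(0.75·372))·162.3 = 445.2 MPa, capped at F_nt → F'_nt = 445.2 MPa.
R_n = F'_nt · A_b · n = 445.2 × 314.2 × 5 / 1000 = 699.4 kN.
Design strength φR_n = 0.75 × 699.4 = 525 kN.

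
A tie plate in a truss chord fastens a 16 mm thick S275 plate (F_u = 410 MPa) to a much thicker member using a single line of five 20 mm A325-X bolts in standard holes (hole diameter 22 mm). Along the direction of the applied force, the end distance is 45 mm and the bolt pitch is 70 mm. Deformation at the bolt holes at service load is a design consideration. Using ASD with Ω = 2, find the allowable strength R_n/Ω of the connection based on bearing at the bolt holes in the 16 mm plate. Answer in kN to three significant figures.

Per bolt r_n = 1.2 l_c t F_u ≤ 2.4 d t F_u; upper limit = 2.4 × 20 × 16 × 410 / 1000 = 314.9 kN.
Edge bolt: l_c = 45 − 22/2 = 34 mm → 1.2 × 34 × 16 × 410 / 1000 = 267.6 → r_n = 267.6 kN.
Interior bolts: l_c = 70 − 22 = 48 mm → 1.2 × 48 × 16 × 410 / 1000 = 377.9 → r_n = 314.9 kN.
R_n = 1 × 267.6 + 4 × 314.9 = 1527 kN.
Allowable strength R_n/Ω = 1527 / 2 = 764 kN.

764 kN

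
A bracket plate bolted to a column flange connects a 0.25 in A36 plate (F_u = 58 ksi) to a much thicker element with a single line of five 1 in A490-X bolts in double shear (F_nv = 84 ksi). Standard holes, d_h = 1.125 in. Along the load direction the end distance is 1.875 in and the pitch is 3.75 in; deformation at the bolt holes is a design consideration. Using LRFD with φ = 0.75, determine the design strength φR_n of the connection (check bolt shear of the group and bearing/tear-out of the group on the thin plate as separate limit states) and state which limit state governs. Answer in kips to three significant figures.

Bolt shear: A_b = π·1²/4 = 0.7854 in²; R_n = 84 × 0.7854 × 5 × 2 = 659.7 kips → 0.75 × 659.7 = 495 kips.
Bearing (1.2 l_c t F_u ≤ 2.4 d t F_u): upper limit = 2.4·1·0.25·58 = 34.8 kips.
  Edge l_c = 1.875 − 1.125/2 = 1.312 → r_n = 22.84 kips; interior l_c = 3.75 − 1.125 = 2.625 → r_n = 34.8 kips.
  R_n,bearing = 1·22.84 + 4·34.8 = 162 kips → 0.75 × 162 = 122 kips.
Bearing governs: 122 kips.

122 kips (bearing governs)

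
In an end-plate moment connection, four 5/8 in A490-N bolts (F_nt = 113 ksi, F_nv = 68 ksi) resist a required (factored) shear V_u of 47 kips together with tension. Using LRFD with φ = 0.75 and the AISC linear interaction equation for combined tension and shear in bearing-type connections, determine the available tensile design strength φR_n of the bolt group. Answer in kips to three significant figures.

57.1 kips

A_b = π·0.625²/4 = 0.3068 in²; f_rv = 47 / (4 × 0.3068) = 38.3 ksi.
F'_nt = 1.3 F_nt − (F_nt / φF_nv) f_rv = 1.3·113 − (113/(0.75·68))·38.3 = 62.04 ksi, capped at F_nt → F'_nt = 62.04 ksi.
R_n = F'_nt · A_b · n = 62.04 × 0.3068 × 4 = 76.14 kips.
Design strength φR_n = 0.75 × 76.14 = 57.1 kips.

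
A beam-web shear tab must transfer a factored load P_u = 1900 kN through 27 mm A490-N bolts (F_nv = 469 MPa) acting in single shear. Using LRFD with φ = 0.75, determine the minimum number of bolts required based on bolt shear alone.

10 bolts

A_b = π·27²/4 = 572.6 mm².
Per-bolt design strength φR_n = 0.75 × 469 × 572.6 × 1 / 1000 = 201.4 kN.
n ≥ 1900 / 201.4 = 9.434 → use 10 bolts.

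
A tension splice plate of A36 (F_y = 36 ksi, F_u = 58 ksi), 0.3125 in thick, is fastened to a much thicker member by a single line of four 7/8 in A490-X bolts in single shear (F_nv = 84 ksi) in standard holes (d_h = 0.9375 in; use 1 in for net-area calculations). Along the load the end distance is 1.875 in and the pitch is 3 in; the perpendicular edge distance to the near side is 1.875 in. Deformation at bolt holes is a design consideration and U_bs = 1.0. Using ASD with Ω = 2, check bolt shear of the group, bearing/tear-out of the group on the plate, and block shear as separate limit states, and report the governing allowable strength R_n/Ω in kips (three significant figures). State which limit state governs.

49.2 kips (block shear governs)

Bolt shear: A_b = π·0.875²/4 = 0.6013 in²; R_n = 84 × 0.6013 × 4 × 1 = 202 kips → 202 / 2 = 101 kips.
Bearing: edge l_c = 1.406, r_n = 30.59 kips; interior l_c = 2.062, r_n = 38.06 kips; R_n = 30.59 + 3·38.06 = 144.8 kips → 72.4 kips.
Block shear: A_gv = 3.398, A_nv = 2.305, A_nt = 0.4297 in²; R_n = min(0.6F_uA_nv, 0.6F_yA_gv) + U_bs·F_u·A_nt = 98.33 kips → 49.2 kips.
Block shear governs: 49.2 kips.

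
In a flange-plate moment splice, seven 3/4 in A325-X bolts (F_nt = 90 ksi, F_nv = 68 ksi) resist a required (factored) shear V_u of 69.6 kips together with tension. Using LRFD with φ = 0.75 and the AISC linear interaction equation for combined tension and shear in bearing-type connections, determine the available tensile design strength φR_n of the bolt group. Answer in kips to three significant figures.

A_b = π·0.75²/4 = 0.4418 in²; f_rv = 69.6 / (7 × 0.4418) = 22.51 ksi.
F'_nt = 1.3 F_nt − (F_nt / φF_nv) f_rv = 1.3·90 − (90/(0.75·68))·22.51 = 77.28 ksi, capped at F_nt → F'_nt = 77.28 ksi.
R_n = F'_nt · A_b · n = 77.28 × 0.4418 × 7 = 239 kips.
Design strength φR_n = 0.75 × 239 = 179 kips.

179 kips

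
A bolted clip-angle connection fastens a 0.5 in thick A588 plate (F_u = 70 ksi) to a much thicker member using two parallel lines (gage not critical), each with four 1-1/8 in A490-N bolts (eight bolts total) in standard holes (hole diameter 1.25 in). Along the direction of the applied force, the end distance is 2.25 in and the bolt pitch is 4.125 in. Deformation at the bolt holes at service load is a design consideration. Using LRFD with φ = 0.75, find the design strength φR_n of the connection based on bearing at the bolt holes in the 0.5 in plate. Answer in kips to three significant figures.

Per bolt r_n = 1.2 l_c t F_u ≤ 2.4 d t F_u; upper limit = 2.4 × 1.125 × 0.5 × 70 = 94.5 kips.
Edge bolt: l_c = 2.25 − 1.25/2 = 1.625 in → 1.2 × 1.625 × 0.5 × 70 = 68.25 → r_n = 68.25 kips.
Interior bolts: l_c = 4.125 − 1.25 = 2.875 in → 1.2 × 2.875 × 0.5 × 70 = 120.7 → r_n = 94.5 kips.
R_n = 2 × 68.25 + 6 × 94.5 = 703.5 kips.
Design strength φR_n = 0.75 × 703.5 = 528 kips.

528 kips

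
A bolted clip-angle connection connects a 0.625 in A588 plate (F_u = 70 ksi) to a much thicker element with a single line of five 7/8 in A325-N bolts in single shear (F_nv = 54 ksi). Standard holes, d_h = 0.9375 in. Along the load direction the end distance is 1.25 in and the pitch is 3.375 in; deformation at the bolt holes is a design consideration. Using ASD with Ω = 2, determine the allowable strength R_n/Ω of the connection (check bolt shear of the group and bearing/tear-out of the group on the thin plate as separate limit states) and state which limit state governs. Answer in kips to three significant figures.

81.2 kips (bolt shear governs)

Bolt shear: A_b = π·0.875²/4 = 0.6013 in²; R_n = 54 × 0.6013 × 5 × 1 = 162.4 kips → 162.4 / 2 = 81.2 kips.
Bearing (1.2 l_c t F_u ≤ 2.4 d t F_u): upper limit = 2.4·0.875·0.625·70 = 91.88 kips.
  Edge l_c = 1.25 − 0.9375/2 = 0.7812 → r_n = 41.02 kips; interior l_c = 3.375 − 0.9375 = 2.438 → r_n = 91.88 kips.
  R_n,bearing = 1·41.02 + 4·91.88 = 408.5 kips → 408.5 / 2 = 204 kips.
Bolt shear governs: 81.2 kips.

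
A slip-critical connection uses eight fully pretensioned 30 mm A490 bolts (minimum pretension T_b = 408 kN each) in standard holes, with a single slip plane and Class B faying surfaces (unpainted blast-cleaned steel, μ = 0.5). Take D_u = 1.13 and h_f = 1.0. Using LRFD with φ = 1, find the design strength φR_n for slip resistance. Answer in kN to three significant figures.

1840 kN

R_n = μ · D_u · h_f · T_b · n_s · n_b = 0.5 × 1.13 × 1.0 × 408 × 1 × 8 = 1844 kN.
Design strength φR_n = 1 × 1844 = 1840 kN.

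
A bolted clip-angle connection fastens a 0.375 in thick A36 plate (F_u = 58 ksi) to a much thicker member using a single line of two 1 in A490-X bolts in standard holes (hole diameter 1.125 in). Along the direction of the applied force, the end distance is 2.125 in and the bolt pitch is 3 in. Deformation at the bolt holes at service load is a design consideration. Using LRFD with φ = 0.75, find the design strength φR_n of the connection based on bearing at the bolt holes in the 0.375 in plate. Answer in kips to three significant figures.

Per bolt r_n = 1.2 l_c t F_u ≤ 2.4 d t F_u; upper limit = 2.4 × 1 × 0.375 × 58 = 52.2 kips.
Edge bolt: l_c = 2.125 − 1.125/2 = 1.562 in → 1.2 × 1.562 × 0.375 × 58 = 40.78 → r_n = 40.78 kips.
Interior bolts: l_c = 3 − 1.125 = 1.875 in → 1.2 × 1.875 × 0.375 × 58 = 48.94 → r_n = 48.94 kips.
R_n = 1 × 40.78 + 1 × 48.94 = 89.72 kips.
Design strength φR_n = 0.75 × 89.72 = 67.3 kips.

67.3 kips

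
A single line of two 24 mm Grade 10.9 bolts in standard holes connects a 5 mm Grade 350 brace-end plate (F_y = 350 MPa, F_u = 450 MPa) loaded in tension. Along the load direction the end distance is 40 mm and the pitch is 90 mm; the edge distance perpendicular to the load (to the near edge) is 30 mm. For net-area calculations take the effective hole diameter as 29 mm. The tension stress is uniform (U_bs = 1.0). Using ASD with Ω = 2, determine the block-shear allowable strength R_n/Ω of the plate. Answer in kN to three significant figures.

Shear plane L_v = 40 + 1·90 = 130 mm; A_gv = 130 × 5 = 650 mm².
A_nv = (130 − 1.5·29) × 5 = 432.5 mm².
A_nt = (30 − 0.5·29) × 5 = 77.5 mm².
0.6 F_u A_nv = 116.8 kN; 0.6 F_y A_gv = 136.5 kN → shear rupture governs the shear term.
R_n = 116.8 + 1.0 × 450 × 77.5 / 1000 = 151.7 kN.
Allowable strength R_n/Ω = 151.7 / 2 = 75.8 kN.

75.8 kN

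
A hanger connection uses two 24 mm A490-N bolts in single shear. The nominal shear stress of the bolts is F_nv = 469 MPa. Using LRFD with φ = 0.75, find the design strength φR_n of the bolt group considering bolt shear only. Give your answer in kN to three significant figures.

318 kN

A_b = π × 24² / 4 = 452.4 mm².
R_n = F_nv · A_b · n · n_s = 469 × 452.4 × 2 × 1 / 1000 = 424.3 kN.
Design strength φR_n = 0.75 × 424.3 = 318 kN.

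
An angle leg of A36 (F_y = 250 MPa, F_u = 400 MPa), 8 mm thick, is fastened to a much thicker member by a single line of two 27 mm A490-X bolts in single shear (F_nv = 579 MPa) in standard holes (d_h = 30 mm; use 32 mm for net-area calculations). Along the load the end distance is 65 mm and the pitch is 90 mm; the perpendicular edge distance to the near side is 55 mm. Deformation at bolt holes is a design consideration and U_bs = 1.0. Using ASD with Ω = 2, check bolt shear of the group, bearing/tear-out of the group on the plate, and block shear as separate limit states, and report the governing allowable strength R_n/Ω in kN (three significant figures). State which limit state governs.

Bolt shear: A_b = π·27²/4 = 572.6 mm²; R_n = 579 × 572.6 × 2 × 1 / 1000 = 663 kN → 663 / 2 = 332 kN.
Bearing: edge l_c = 50, r_n = 192 kN; interior l_c = 60, r_n = 207.4 kN; R_n = 192 + 1·207.4 = 399.4 kN → 200 kN.
Block shear: A_gv = 1240, A_nv = 856, A_nt = 312 mm²; R_n = min(0.6F_uA_nv, 0.6F_yA_gv) + U_bs·F_u·A_nt = 310.8 kN → 155 kN.
Block shear governs: 155 kN.

155 kN (block shear governs)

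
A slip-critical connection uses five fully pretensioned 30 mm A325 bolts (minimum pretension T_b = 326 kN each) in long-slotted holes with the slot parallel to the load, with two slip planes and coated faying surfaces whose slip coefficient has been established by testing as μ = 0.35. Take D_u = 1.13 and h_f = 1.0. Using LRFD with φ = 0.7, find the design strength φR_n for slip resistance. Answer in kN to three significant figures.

R_n = μ · D_u · h_f · T_b · n_s · n_b = 0.35 × 1.13 × 1.0 × 326 × 2 × 5 = 1289 kN.
Design strength φR_n = 0.7 × 1289 = 903 kN.

903 kN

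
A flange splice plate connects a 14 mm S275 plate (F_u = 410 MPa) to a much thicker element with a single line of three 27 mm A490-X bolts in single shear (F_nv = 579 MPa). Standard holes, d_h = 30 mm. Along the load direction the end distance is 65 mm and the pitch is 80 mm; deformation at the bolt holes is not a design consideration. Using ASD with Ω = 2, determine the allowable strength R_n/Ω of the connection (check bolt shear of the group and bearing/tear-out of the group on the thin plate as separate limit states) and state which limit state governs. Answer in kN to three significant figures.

497 kN (bolt shear governs)

Bolt shear: A_b = π·27²/4 = 572.6 mm²; R_n = 579 × 572.6 × 3 × 1 / 1000 = 994.5 kN → 994.5 / 2 = 497 kN.
Bearing (1.5 l_c t F_u ≤ 3.0 d t F_u): upper limit = 3.0·27·14·410 / 1000 = 464.9 kN.
  Edge l_c = 65 − 30/2 = 50 → r_n = 430.5 kN; interior l_c = 80 − 30 = 50 → r_n = 430.5 kN.
  R_n,bearing = 1·430.5 + 2·430.5 = 1292 kN → 1292 / 2 = 646 kN.
Bolt shear governs: 497 kN.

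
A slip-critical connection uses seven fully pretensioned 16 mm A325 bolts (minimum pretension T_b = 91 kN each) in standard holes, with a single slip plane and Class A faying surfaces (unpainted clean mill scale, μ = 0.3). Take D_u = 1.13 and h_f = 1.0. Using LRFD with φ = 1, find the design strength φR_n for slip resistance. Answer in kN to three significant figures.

216 kN

R_n = μ · D_u · h_f · T_b · n_s · n_b = 0.3 × 1.13 × 1.0 × 91 × 1 × 7 = 215.9 kN.
Design strength φR_n = 1 × 215.9 = 216 kN.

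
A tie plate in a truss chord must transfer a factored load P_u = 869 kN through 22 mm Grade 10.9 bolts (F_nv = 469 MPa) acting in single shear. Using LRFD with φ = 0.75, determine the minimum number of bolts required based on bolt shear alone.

7 bolts

A_b = π·22²/4 = 380.1 mm².
Per-bolt design strength φR_n = 0.75 × 469 × 380.1 × 1 / 1000 = 133.7 kN.
n ≥ 869 / 133.7 = 6.499 → use 7 bolts.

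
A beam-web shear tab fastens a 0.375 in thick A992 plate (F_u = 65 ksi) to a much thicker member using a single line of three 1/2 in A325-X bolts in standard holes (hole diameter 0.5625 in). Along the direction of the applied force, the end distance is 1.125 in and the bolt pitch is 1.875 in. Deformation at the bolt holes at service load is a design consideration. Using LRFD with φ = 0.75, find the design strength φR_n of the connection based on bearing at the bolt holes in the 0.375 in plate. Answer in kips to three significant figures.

62.4 kips

Per bolt r_n = 1.2 l_c t F_u ≤ 2.4 d t F_u; upper limit = 2.4 × 0.5 × 0.375 × 65 = 29.25 kips.
Edge bolt: l_c = 1.125 − 0.5625/2 = 0.8438 in → 1.2 × 0.8438 × 0.375 × 65 = 24.68 → r_n = 24.68 kips.
Interior bolts: l_c = 1.875 − 0.5625 = 1.312 in → 1.2 × 1.312 × 0.375 × 65 = 38.39 → r_n = 29.25 kips.
R_n = 1 × 24.68 + 2 × 29.25 = 83.18 kips.
Design strength φR_n = 0.75 × 83.18 = 62.4 kips.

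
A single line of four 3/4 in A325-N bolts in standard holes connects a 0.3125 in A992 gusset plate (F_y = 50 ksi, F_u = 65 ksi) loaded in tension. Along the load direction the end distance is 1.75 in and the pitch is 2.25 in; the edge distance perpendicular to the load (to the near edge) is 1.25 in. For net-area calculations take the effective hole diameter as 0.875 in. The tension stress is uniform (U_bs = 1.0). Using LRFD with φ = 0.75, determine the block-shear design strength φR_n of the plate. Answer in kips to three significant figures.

62.1 kips

Shear plane L_v = 1.75 + 3·2.25 = 8.5 in; A_gv = 8.5 × 0.3125 = 2.656 in².
A_nv = (8.5 − 3.5·0.875) × 0.3125 = 1.699 in².
A_nt = (1.25 − 0.5·0.875) × 0.3125 = 0.2539 in².
0.6 F_u A_nv = 66.27 kips; 0.6 F_y A_gv = 79.69 kips → shear rupture governs the shear term.
R_n = 66.27 + 1.0 × 65 × 0.2539 = 82.77 kips.
Design strength φR_n = 0.75 × 82.77 = 62.1 kips.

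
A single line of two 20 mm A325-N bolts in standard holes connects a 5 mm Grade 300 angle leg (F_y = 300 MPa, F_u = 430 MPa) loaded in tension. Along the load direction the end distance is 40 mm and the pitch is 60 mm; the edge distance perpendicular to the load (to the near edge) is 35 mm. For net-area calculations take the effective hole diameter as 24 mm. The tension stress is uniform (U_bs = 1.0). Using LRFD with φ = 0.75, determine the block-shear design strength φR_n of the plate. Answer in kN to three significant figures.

Shear plane L_v = 40 + 1·60 = 100 mm; A_gv = 100 × 5 = 500 mm².
A_nv = (100 − 1.5·24) × 5 = 320 mm².
A_nt = (35 − 0.5·24) × 5 = 115 mm².
0.6 F_u A_nv = 82.56 kN; 0.6 F_y A_gv = 90 kN → shear rupture governs the shear term.
R_n = 82.56 + 1.0 × 430 × 115 / 1000 = 132 kN.
Design strength φR_n = 0.75 × 132 = 99 kN.

99 kN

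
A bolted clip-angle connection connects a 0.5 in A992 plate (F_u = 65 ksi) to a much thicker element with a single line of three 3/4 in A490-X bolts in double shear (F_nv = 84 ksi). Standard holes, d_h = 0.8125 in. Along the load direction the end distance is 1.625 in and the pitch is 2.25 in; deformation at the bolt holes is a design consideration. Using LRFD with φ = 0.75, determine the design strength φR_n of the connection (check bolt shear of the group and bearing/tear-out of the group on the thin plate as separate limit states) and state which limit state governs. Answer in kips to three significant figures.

Bolt shear: A_b = π·0.75²/4 = 0.4418 in²; R_n = 84 × 0.4418 × 3 × 2 = 222.7 kips → 0.75 × 222.7 = 167 kips.
Bearing (1.2 l_c t F_u ≤ 2.4 d t F_u): upper limit = 2.4·0.75·0.5·65 = 58.5 kips.
  Edge l_c = 1.625 − 0.8125/2 = 1.219 → r_n = 47.53 kips; interior l_c = 2.25 − 0.8125 = 1.438 → r_n = 56.06 kips.
  R_n,bearing = 1·47.53 + 2·56.06 = 159.7 kips → 0.75 × 159.7 = 120 kips.
Bearing governs: 120 kips.

120 kips (bearing governs)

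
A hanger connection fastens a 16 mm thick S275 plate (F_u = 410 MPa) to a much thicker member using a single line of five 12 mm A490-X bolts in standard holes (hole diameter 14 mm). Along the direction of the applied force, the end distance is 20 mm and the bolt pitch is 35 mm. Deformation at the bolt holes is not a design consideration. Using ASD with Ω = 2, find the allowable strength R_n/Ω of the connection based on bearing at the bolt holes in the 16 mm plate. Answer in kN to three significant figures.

Per bolt r_n = 1.5 l_c t F_u ≤ 3.0 d t F_u; upper limit = 3.0 × 12 × 16 × 410 / 1000 = 236.2 kN.
Edge bolt: l_c = 20 − 14/2 = 13 mm → 1.5 × 13 × 16 × 410 / 1000 = 127.9 → r_n = 127.9 kN.
Interior bolts: l_c = 35 − 14 = 21 mm → 1.5 × 21 × 16 × 410 / 1000 = 206.6 → r_n = 206.6 kN.
R_n = 1 × 127.9 + 4 × 206.6 = 954.5 kN.
Allowable strength R_n/Ω = 954.5 / 2 = 477 kN.

477 kN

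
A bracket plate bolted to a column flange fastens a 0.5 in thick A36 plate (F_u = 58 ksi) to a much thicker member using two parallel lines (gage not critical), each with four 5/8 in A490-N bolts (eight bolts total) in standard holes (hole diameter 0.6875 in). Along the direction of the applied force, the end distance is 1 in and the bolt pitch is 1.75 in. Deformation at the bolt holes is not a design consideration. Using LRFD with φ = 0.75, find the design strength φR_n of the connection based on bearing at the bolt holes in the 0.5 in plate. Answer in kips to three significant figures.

251 kips

Per bolt r_n = 1.5 l_c t F_u ≤ 3.0 d t F_u; upper limit = 3.0 × 0.625 × 0.5 × 58 = 54.38 kips.
Edge bolt: l_c = 1 − 0.6875/2 = 0.6562 in → 1.5 × 0.6562 × 0.5 × 58 = 28.55 → r_n = 28.55 kips.
Interior bolts: l_c = 1.75 − 0.6875 = 1.062 in → 1.5 × 1.062 × 0.5 × 58 = 46.22 → r_n = 46.22 kips.
R_n = 2 × 28.55 + 6 × 46.22 = 334.4 kips.
Design strength φR_n = 0.75 × 334.4 = 251 kips.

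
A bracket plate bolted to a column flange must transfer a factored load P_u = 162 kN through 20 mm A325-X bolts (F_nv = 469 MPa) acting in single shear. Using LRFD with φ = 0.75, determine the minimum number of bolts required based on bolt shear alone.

2 bolts

A_b = π·20²/4 = 314.2 mm².
Per-bolt design strength φR_n = 0.75 × 469 × 314.2 × 1 / 1000 = 110.5 kN.
n ≥ 162 / 110.5 = 1.466 → use 2 bolts.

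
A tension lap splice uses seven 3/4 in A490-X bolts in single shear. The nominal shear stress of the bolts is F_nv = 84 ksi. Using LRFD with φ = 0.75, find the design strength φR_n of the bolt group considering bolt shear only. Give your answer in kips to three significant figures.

A_b = π × 0.75² / 4 = 0.4418 in².
R_n = F_nv · A_b · n · n_s = 84 × 0.4418 × 7 × 1 = 259.8 kips.
Design strength φR_n = 0.75 × 259.8 = 195 kips.

195 kips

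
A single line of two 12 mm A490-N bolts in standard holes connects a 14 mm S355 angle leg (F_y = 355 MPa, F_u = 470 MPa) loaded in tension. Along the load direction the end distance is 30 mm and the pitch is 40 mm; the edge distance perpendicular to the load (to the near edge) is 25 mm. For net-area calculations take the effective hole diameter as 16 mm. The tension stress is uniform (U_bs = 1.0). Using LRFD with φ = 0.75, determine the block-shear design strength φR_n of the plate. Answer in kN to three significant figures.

Shear plane L_v = 30 + 1·40 = 70 mm; A_gv = 70 × 14 = 980 mm².
A_nv = (70 − 1.5·16) × 14 = 644 mm².
A_nt = (25 − 0.5·16) × 14 = 238 mm².
0.6 F_u A_nv = 181.6 kN; 0.6 F_y A_gv = 208.7 kN → shear rupture governs the shear term.
R_n = 181.6 + 1.0 × 470 × 238 / 1000 = 293.5 kN.
Design strength φR_n = 0.75 × 293.5 = 220 kN.

220 kN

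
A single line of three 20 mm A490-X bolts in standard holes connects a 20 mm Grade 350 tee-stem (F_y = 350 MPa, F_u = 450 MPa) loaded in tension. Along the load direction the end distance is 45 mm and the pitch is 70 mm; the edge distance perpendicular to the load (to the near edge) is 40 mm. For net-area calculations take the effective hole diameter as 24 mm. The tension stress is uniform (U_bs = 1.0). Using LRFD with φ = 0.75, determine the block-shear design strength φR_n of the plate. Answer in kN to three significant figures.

Shear plane L_v = 45 + 2·70 = 185 mm; A_gv = 185 × 20 = 3700 mm².
A_nv = (185 − 2.5·24) × 20 = 2500 mm².
A_nt = (40 − 0.5·24) × 20 = 560 mm².
0.6 F_u A_nv = 675 kN; 0.6 F_y A_gv = 777 kN → shear rupture governs the shear term.
R_n = 675 + 1.0 × 450 × 560 / 1000 = 927 kN.
Design strength φR_n = 0.75 × 927 = 695 kN.

695 kN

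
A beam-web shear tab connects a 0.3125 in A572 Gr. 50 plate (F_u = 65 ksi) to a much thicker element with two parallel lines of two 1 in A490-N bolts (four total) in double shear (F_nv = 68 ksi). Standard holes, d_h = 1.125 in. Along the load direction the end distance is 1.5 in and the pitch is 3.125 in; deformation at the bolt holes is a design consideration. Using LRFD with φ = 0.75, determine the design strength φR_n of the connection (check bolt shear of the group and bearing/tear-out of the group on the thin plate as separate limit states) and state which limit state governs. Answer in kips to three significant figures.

107 kips (bearing governs)

Bolt shear: A_b = π·1²/4 = 0.7854 in²; R_n = 68 × 0.7854 × 4 × 2 = 427.3 kips → 0.75 × 427.3 = 320 kips.
Bearing (1.2 l_c t F_u ≤ 2.4 d t F_u): upper limit = 2.4·1·0.3125·65 = 48.75 kips.
  Edge l_c = 1.5 − 1.125/2 = 0.9375 → r_n = 22.85 kips; interior l_c = 3.125 − 1.125 = 2 → r_n = 48.75 kips.
  R_n,bearing = 2·22.85 + 2·48.75 = 143.2 kips → 0.75 × 143.2 = 107 kips.
Bearing governs: 107 kips.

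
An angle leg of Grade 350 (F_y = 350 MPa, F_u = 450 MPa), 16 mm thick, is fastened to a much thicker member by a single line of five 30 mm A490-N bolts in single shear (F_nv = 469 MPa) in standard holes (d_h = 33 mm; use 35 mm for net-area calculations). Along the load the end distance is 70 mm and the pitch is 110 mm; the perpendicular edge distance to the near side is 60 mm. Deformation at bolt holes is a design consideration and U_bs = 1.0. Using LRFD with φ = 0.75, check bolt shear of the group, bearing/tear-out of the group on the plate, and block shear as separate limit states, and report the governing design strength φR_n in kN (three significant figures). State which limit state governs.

Bolt shear: A_b = π·30²/4 = 706.9 mm²; R_n = 469 × 706.9 × 5 × 1 / 1000 = 1658 kN → 0.75 × 1658 = 1240 kN.
Bearing: edge l_c = 53.5, r_n = 462.2 kN; interior l_c = 77, r_n = 518.4 kN; R_n = 462.2 + 4·518.4 = 2536 kN → 1900 kN.
Block shear: A_gv = 8160, A_nv = 5640, A_nt = 680 mm²; R_n = min(0.6F_uA_nv, 0.6F_yA_gv) + U_bs·F_u·A_nt = 1829 kN → 1370 kN.
Bolt shear governs: 1240 kN.

1240 kN (bolt shear governs)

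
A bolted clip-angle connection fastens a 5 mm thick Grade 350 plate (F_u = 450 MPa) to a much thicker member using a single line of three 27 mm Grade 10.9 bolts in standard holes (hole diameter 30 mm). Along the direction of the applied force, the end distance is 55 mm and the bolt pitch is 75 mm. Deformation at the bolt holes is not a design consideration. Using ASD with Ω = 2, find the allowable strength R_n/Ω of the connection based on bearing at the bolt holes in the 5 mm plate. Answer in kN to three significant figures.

219 kN

Per bolt r_n = 1.5 l_c t F_u ≤ 3.0 d t F_u; upper limit = 3.0 × 27 × 5 × 450 / 1000 = 182.2 kN.
Edge bolt: l_c = 55 − 30/2 = 40 mm → 1.5 × 40 × 5 × 450 / 1000 = 135 → r_n = 135 kN.
Interior bolts: l_c = 75 − 30 = 45 mm → 1.5 × 45 × 5 × 450 / 1000 = 151.9 → r_n = 151.9 kN.
R_n = 1 × 135 + 2 × 151.9 = 438.8 kN.
Allowable strength R_n/Ω = 438.8 / 2 = 219 kN.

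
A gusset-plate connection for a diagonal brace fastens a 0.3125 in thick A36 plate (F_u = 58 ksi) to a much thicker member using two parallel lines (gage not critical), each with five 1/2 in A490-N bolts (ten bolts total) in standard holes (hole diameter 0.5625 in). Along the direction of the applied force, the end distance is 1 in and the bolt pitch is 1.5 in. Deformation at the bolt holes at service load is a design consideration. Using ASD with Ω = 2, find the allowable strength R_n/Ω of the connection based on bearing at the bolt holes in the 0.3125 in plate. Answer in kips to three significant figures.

97.2 kips

Per bolt r_n = 1.2 l_c t F_u ≤ 2.4 d t F_u; upper limit = 2.4 × 0.5 × 0.3125 × 58 = 21.75 kips.
Edge bolt: l_c = 1 − 0.5625/2 = 0.7188 in → 1.2 × 0.7188 × 0.3125 × 58 = 15.63 → r_n = 15.63 kips.
Interior bolts: l_c = 1.5 − 0.5625 = 0.9375 in → 1.2 × 0.9375 × 0.3125 × 58 = 20.39 → r_n = 20.39 kips.
R_n = 2 × 15.63 + 8 × 20.39 = 194.4 kips.
Allowable strength R_n/Ω = 194.4 / 2 = 97.2 kips.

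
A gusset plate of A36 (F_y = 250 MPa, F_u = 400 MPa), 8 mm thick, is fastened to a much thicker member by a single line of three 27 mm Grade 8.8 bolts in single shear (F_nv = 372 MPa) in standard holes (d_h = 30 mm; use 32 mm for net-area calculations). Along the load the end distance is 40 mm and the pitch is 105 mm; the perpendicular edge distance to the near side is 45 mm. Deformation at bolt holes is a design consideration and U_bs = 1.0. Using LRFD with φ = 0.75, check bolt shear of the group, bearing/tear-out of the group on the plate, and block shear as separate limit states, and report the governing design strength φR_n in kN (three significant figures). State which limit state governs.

Bolt shear: A_b = π·27²/4 = 572.6 mm²; R_n = 372 × 572.6 × 3 × 1 / 1000 = 639 kN → 0.75 × 639 = 479 kN.
Bearing: edge l_c = 25, r_n = 96 kN; interior l_c = 75, r_n = 207.4 kN; R_n = 96 + 2·207.4 = 510.7 kN → 383 kN.
Block shear: A_gv = 2000, A_nv = 1360, A_nt = 232 mm²; R_n = min(0.6F_uA_nv, 0.6F_yA_gv) + U_bs·F_u·A_nt = 392.8 kN → 295 kN.
Block shear governs: 295 kN.

295 kN (block shear governs)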